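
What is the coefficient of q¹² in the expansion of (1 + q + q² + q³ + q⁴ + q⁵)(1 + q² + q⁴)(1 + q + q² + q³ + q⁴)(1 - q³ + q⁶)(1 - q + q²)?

(1 + q + q² + q³ + q⁴ + q⁵) has coefficients 1,1,1,1,1,1 for degrees 0…5.
(1 + q² + q⁴) has coefficients 1,0,1,0,1,0,0,0,0,0,0,0,0 for degrees 0…12.
Multiplying by (1 + q + q² + q³ + q⁴) gives running coefficients 1,1,2,2,3,2,2,1,1,0,0,0,0 for degrees 0…12.
Multiplying by (1 - q³ + q⁶) gives running coefficients 1,1,2,1,2,0,1,-1,1,0,2,1,2 for degrees 0…12.
Finally multiplying by (1 - q + q²), the product of all factors after the first has coefficients 1,0,2,0,3,-1,3,-2,3,-2,3,-1,3 for degrees 0…12.
[q¹²] = 1·3 + 1·(-1) + 1·3 + 1·(-2) + 1·3 + 1·(-2) = 4.

4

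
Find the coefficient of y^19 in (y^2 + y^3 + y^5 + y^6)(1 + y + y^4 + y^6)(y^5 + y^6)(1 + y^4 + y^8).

(y^2 + y^3 + y^5 + y^6) has coefficients 0,0,1,1,0,1,1 for degrees 0…6.
(1 + y + y^4 + y^6) has coefficients 1,1,0,0,1,0,1,0,0,0,0,0,0,0,0,0,0,0,0,0 for degrees 0…19.
Multiplying by (y^5 + y^6) gives running coefficients 0,0,0,0,0,1,2,1,0,1,1,1,1,0,0,0,0,0,0,0 for degrees 0…19.
Finally multiplying by (1 + y^4 + y^8), the product of all factors after the first has coefficients 0,0,0,0,0,1,2,1,0,2,3,2,1,2,3,2,1,1,1,1 for degrees 0…19.
[y^19] = 1·1 + 1·1 + 1·3 + 1·2 = 7.

7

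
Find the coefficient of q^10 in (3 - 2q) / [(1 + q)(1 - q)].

3

Partial fractions give a closed form: a_n = (5/2)·(-1)^n + (1/2)·1^n.
At n = 10: a_10 = 3.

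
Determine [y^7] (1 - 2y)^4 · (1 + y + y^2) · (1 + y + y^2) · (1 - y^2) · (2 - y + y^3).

(1 - 2y)^4 has coefficients 1,-8,24,-32,16 for degrees 0…4.
(1 + y + y^2) has coefficients 1,1,1,0,0,0,0,0 for degrees 0…7.
Multiplying by (1 + y + y^2) gives running coefficients 1,2,3,2,1,0,0,0 for degrees 0…7.
Multiplying by (1 - y^2) gives running coefficients 1,2,2,0,-2,-2,-1,0 for degrees 0…7.
Finally multiplying by (2 - y + y^3), the product of all factors after the first has coefficients 2,3,2,-1,-2,0,0,-1 for degrees 0…7.
[y^7] = 1·(-1) − 8·0 + 24·0 − 32·(-2) + 16·(-1) = 47.

47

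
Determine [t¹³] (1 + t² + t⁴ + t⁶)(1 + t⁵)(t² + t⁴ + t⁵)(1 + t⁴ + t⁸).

(1 + t² + t⁴ + t⁶) has coefficients 1,0,1,0,1,0,1 for degrees 0…6.
(1 + t⁵) has coefficients 1,0,0,0,0,1,0,0,0,0,0,0,0,0 for degrees 0…13.
Multiplying by (t² + t⁴ + t⁵) gives running coefficients 0,0,1,0,1,1,0,1,0,1,1,0,0,0 for degrees 0…13.
Finally multiplying by (1 + t⁴ + t⁸), the product of all factors after the first has coefficients 0,0,1,0,1,1,1,1,1,2,2,1,1,2 for degrees 0…13.
[t¹³] = 1·2 + 1·1 + 1·2 + 1·1 = 6.

6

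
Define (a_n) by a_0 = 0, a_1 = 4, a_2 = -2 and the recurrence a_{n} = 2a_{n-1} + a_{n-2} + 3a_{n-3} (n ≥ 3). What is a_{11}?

6690

The ordinary generating function has denominator 1 - 2q - q^2 - 3q^3.
Iterating the recurrence: a_0,…,a_{11} = 0, 4, -2, 0, 10, 14, 38, 120, 320, 874, 2428, 6690.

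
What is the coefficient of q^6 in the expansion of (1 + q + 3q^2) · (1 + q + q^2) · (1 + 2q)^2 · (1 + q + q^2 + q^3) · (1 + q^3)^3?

282

(1 + q + 3q^2) has coefficients 1,1,3 for degrees 0…2.
(1 + q + q^2) has coefficients 1,1,1,0,0,0,0 for degrees 0…6.
Multiplying by (1 + 2q)^2 gives running coefficients 1,5,9,8,4,0,0 for degrees 0…6.
Multiplying by (1 + q + q^2 + q^3) gives running coefficients 1,6,15,23,26,21,12 for degrees 0…6.
Finally multiplying by (1 + q^3)^3, the product of all factors after the first has coefficients 1,6,15,26,44,66,84 for degrees 0…6.
[q^6] = 1·84 + 1·66 + 3·44 = 282.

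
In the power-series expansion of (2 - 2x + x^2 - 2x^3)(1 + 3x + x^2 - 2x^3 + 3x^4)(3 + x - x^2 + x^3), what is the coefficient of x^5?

(2 - 2x + x^2 - 2x^3) has coefficients 2,-2,1,-2 for degrees 0…3.
(1 + 3x + x^2 - 2x^3 + 3x^4) has coefficients 1,3,1,-2,3,0 for degrees 0…5.
Finally multiplying by (3 + x - x^2 + x^3), the product of all factors after the first has coefficients 3,10,5,-7,9,6 for degrees 0…5.
[x^5] = 2·6 − 2·9 + 1·(-7) − 2·5 = -23.

-23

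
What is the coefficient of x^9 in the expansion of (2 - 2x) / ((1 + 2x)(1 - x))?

The denominator gives the recurrence a_n = −a_(n−1) + 2a_(n−2) for n ≥ 3; the numerator fixes a_0 = 2, a_1 = -4, a_2 = 8.
Iterating: 2, -4, 8, -16, 32, -64, 128, -256, 512, -1024, so a_9 = -1024.

-1024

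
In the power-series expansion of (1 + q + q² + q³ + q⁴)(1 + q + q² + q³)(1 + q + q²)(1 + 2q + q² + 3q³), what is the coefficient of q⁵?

60

(1 + q + q² + q³ + q⁴) has coefficients 1,1,1,1,1 for degrees 0…4.
(1 + q + q² + q³) has coefficients 1,1,1,1,0,0 for degrees 0…5.
Multiplying by (1 + q + q²) gives running coefficients 1,2,3,3,2,1 for degrees 0…5.
Finally multiplying by (1 + 2q + q² + 3q³), the product of all factors after the first has coefficients 1,4,8,14,17,17 for degrees 0…5.
[q⁵] = 1·17 + 1·17 + 1·14 + 1·8 + 1·4 = 60.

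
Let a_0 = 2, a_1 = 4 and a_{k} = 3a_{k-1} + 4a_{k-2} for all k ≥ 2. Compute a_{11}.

5033164

The ordinary generating function has denominator 1 - 3q - 4q^2.
Iterating the recurrence: a_0,…,a_{11} = 2, 4, 20, 76, 308, 1228, 4916, 19660, 78644, 314572, 1258292, 5033164.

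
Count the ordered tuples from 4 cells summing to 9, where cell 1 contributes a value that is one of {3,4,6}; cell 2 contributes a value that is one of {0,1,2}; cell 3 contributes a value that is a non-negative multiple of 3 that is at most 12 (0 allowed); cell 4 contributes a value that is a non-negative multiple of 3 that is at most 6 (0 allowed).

The generating function for the choices is (t³ + t⁴ + t⁶)·(1 + t + t²)·(1 + t³ + t⁶ + t⁹ + t¹²)·(1 + t³ + t⁶); the count is [t⁹].
(t³ + t⁴ + t⁶) has coefficients 0,0,0,1,1,0,1 for degrees 0…6.
(1 + t + t²) has coefficients 1,1,1,0,0,0,0,0,0,0 for degrees 0…9.
Multiplying by (1 + t³ + t⁶ + t⁹ + t¹²) gives running coefficients 1,1,1,1,1,1,1,1,1,1 for degrees 0…9.
Finally multiplying by (1 + t³ + t⁶), the product of all factors after the first has coefficients 1,1,1,2,2,2,3,3,3,3 for degrees 0…9.
[t⁹] = 1·3 + 1·2 + 1·2 = 7.

7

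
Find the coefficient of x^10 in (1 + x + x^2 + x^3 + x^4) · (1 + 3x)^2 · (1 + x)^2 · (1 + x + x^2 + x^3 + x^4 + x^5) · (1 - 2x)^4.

-136

(1 + x + x^2 + x^3 + x^4) has coefficients 1,1,1,1,1 for degrees 0…4.
(1 + 3x)^2 has coefficients 1,6,9,0,0,0,0,0,0,0,0 for degrees 0…10.
Multiplying by (1 + x)^2 gives running coefficients 1,8,22,24,9,0,0,0,0,0,0 for degrees 0…10.
Multiplying by (1 + x + x^2 + x^3 + x^4 + x^5) gives running coefficients 1,9,31,55,64,64,63,55,33,9,0 for degrees 0…10.
Finally multiplying by (1 - 2x)^4, the product of all factors after the first has coefficients 1,1,-17,-9,96,24,-177,-81,81,73,-32 for degrees 0…10.
[x^10] = 1·(-32) + 1·73 + 1·81 + 1·(-81) + 1·(-177) = -136.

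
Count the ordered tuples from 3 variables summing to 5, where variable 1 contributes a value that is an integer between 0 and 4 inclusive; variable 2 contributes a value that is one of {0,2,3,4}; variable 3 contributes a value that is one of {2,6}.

The generating function for the choices is (1 + z + z^2 + z^3 + z^4)·(1 + z^2 + z^3 + z^4)·(z^2 + z^6); the count is [z^5].
(1 + z + z^2 + z^3 + z^4) has coefficients 1,1,1,1,1 for degrees 0…4.
(1 + z^2 + z^3 + z^4) has coefficients 1,0,1,1,1,0 for degrees 0…5.
Finally multiplying by (z^2 + z^6), the product of all factors after the first has coefficients 0,0,1,0,1,1 for degrees 0…5.
[z^5] = 1·1 + 1·1 + 1·0 + 1·1 + 1·0 = 3.

3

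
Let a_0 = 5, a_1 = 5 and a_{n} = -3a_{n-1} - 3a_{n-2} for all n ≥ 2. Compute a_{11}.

The ordinary generating function has denominator 1 + 3x + 3x^2.
Iterating the recurrence: a_0,…,a_{11} = 5, 5, -30, 75, -135, 180, -135, -135, 810, -2025, 3645, -4860.

-4860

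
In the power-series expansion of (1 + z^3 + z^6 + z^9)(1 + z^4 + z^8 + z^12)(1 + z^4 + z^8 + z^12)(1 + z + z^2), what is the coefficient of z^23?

(1 + z^3 + z^6 + z^9) has coefficients 1,0,0,1,0,0,1,0,0,1 for degrees 0…9.
(1 + z^4 + z^8 + z^12) has coefficients 1,0,0,0,1,0,0,0,1,0,0,0,1,0,0,0,0,0,0,0,0,0,0,0 for degrees 0…23.
Multiplying by (1 + z^4 + z^8 + z^12) gives running coefficients 1,0,0,0,2,0,0,0,3,0,0,0,4,0,0,0,3,0,0,0,2,0,0,0 for degrees 0…23.
Finally multiplying by (1 + z + z^2), the product of all factors after the first has coefficients 1,1,1,0,2,2,2,0,3,3,3,0,4,4,4,0,3,3,3,0,2,2,2,0 for degrees 0…23.
[z^23] = 1·0 + 1·2 + 1·3 + 1·4 = 9.

9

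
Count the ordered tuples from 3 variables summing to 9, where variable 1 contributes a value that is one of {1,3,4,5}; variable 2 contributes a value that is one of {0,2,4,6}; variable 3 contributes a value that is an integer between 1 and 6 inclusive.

11

The generating function for the choices is (q + q^3 + q^4 + q^5)·(1 + q^2 + q^4 + q^6)·(q + q^2 + q^3 + q^4 + q^5 + q^6); the count is [q^9].
(q + q^3 + q^4 + q^5) has coefficients 0,1,0,1,1,1 for degrees 0…5.
(1 + q^2 + q^4 + q^6) has coefficients 1,0,1,0,1,0,1,0,0,0 for degrees 0…9.
Finally multiplying by (q + q^2 + q^3 + q^4 + q^5 + q^6), the product of all factors after the first has coefficients 0,1,1,2,2,3,3,3,3,2 for degrees 0…9.
[q^9] = 1·3 + 1·3 + 1·3 + 1·2 = 11.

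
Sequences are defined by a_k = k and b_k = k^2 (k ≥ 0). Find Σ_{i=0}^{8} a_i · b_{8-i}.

Write out a_i and b_{8-i} for i = 0,…,8 and sum the products.
Σ = 0·64 + 1·49 + 2·36 + 3·25 + 4·16 + 5·9 + 6·4 + 7·1 + 8·0 = 336.

336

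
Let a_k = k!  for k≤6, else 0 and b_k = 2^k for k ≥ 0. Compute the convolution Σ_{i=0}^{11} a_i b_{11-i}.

Write out a_i and b_{11-i} for i = 0,…,11 and sum the products.
Σ = 1·2048 + 1·1024 + 2·512 + 6·256 + 24·128 + 120·64 + 720·32 + 0·16 + 0·8 + 0·4 + 0·2 + 0·1 = 39424.

39424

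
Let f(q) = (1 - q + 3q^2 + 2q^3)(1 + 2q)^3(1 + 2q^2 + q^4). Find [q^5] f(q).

(1 - q + 3q^2 + 2q^3) has coefficients 1,-1,3,2 for degrees 0…3.
(1 + 2q)^3 has coefficients 1,6,12,8,0,0 for degrees 0…5.
Finally multiplying by (1 + 2q^2 + q^4), the product of all factors after the first has coefficients 1,6,14,20,25,22 for degrees 0…5.
[q^5] = 1·22 − 1·25 + 3·20 + 2·14 = 85.

85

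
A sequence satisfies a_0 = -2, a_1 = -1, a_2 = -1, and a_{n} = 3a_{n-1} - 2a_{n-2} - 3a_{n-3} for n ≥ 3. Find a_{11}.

The ordinary generating function has denominator 1 - 3t + 2t^2 + 3t^3.
Iterating the recurrence: a_0,…,a_{11} = -2, -1, -1, 5, 20, 53, 104, 146, 71, -391, -1753, -4690.

-4690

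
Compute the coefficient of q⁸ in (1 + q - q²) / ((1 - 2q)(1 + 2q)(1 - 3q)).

Partial fractions give a closed form: a_n = (-5/4)·2^n + (1/20)·(-2)^n + (11/5)·3^n.
At n = 8: a_8 = 14127.

14127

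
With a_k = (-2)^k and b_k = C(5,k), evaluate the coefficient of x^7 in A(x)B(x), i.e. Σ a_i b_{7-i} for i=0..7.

This is [x^7] in the product of the two ordinary generating functions.
Σ = 1·0 − 2·0 + 4·1 − 8·5 + 16·10 − 32·10 + 64·5 − 128·1 = -4.

-4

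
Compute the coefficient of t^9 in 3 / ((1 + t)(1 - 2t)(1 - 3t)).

130812

The denominator gives the recurrence a_n = 4a_(n−1) − a_(n−2) − 6a_(n−3) for n ≥ 3; the numerator fixes a_0 = 3, a_1 = 12, a_2 = 45.
Iterating: 3, 12, 45, 150, 483, 1512, 4665, 14250, 43263, 130812, so a_9 = 130812.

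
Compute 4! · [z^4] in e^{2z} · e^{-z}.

The EGF product rule gives c_4 = Σ_{k_1+k_2=4} C(4; k_1,k_2) · ∏ g_i(k_i), where e^{2z} gives (2)^k; e^{-z} gives (-1)^k.
g_1(k) for k = 0…4: 1, 2, 4, 8, 16.
g_2(k) for k = 0…4: 1, -1, 1, -1, 1.
c_4 = Σ_k C(4,k)·g_1(k)·g_2(4−k) = 1·1·1 + 4·2·(-1) + 6·4·1 + 4·8·(-1) + 1·16·1 = 1 − 8 + 24 − 32 + 16 = 1.

1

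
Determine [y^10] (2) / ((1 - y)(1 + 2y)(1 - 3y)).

106834

Partial fractions give a closed form: a_n = (-1/3)·1^n + (8/15)·(-2)^n + (9/5)·3^n.
At n = 10: a_10 = 106834.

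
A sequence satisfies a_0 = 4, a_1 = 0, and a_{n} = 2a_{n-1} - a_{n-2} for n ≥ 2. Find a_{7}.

The ordinary generating function has denominator 1 - 2x + x^2.
Iterating the recurrence: a_0,…,a_{7} = 4, 0, -4, -8, -12, -16, -20, -24.

-24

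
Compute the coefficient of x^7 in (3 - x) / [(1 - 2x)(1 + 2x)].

-64

Partial fractions give a closed form: a_n = (5/4)·2^n + (7/4)·(-2)^n.
At n = 7: a_7 = -64.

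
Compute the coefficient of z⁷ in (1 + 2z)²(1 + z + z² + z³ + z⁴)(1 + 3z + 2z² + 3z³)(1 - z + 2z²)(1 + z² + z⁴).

(1 + 2z)² has coefficients 1,4,4 for degrees 0…2.
(1 + z + z² + z³ + z⁴) has coefficients 1,1,1,1,1,0,0,0 for degrees 0…7.
Multiplying by (1 + 3z + 2z² + 3z³) gives running coefficients 1,4,6,9,9,8,5,3 for degrees 0…7.
Multiplying by (1 - z + 2z²) gives running coefficients 1,3,4,11,12,17,15,14 for degrees 0…7.
Finally multiplying by (1 + z² + z⁴), the product of all factors after the first has coefficients 1,3,5,14,17,31,31,42 for degrees 0…7.
[z⁷] = 1·42 + 4·31 + 4·31 = 290.

290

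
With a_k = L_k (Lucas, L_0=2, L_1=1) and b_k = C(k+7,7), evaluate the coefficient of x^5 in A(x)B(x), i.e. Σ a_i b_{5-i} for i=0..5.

2485

The convolution is the t^5 coefficient of A(t)B(t).
Σ = 2·792 + 1·330 + 3·120 + 4·36 + 7·8 + 11·1 = 2485.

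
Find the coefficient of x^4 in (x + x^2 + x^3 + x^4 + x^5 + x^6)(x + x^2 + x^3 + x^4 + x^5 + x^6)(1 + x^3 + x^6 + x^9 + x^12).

3

(x + x^2 + x^3 + x^4 + x^5 + x^6) has coefficients 0,1,1,1,1 for degrees 0…4.
(x + x^2 + x^3 + x^4 + x^5 + x^6) has coefficients 0,1,1,1,1 for degrees 0…4.
Finally multiplying by (1 + x^3 + x^6 + x^9 + x^12), the product of all factors after the first has coefficients 0,1,1,1,2 for degrees 0…4.
[x^4] = 1·1 + 1·1 + 1·1 + 1·0 = 3.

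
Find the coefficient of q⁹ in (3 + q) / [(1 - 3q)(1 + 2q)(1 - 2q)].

Partial fractions give a closed form: a_n = (6)·3^n + (1/2)·(-2)^n + (-7/2)·2^n.
At n = 9: a_9 = 116050.

116050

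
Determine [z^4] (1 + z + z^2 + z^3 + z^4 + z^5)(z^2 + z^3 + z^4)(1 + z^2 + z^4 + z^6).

4

(1 + z + z^2 + z^3 + z^4 + z^5) has coefficients 1,1,1,1,1 for degrees 0…4.
(z^2 + z^3 + z^4) has coefficients 0,0,1,1,1 for degrees 0…4.
Finally multiplying by (1 + z^2 + z^4 + z^6), the product of all factors after the first has coefficients 0,0,1,1,2 for degrees 0…4.
[z^4] = 1·2 + 1·1 + 1·1 + 1·0 + 1·0 = 4.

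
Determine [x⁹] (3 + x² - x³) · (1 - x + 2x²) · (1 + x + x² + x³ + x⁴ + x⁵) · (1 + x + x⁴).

6

(3 + x² - x³) has coefficients 3,0,1,-1 for degrees 0…3.
(1 - x + 2x²) has coefficients 1,-1,2,0,0,0,0,0,0,0 for degrees 0…9.
Multiplying by (1 + x + x² + x³ + x⁴ + x⁵) gives running coefficients 1,0,2,2,2,2,1,2,0,0 for degrees 0…9.
Finally multiplying by (1 + x + x⁴), the product of all factors after the first has coefficients 1,1,2,4,5,4,5,5,4,2 for degrees 0…9.
[x⁹] = 3·2 + 1·5 − 1·5 = 6.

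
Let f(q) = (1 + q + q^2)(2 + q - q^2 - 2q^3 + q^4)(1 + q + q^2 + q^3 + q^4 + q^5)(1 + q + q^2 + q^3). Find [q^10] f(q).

-8

(1 + q + q^2) has coefficients 1,1,1 for degrees 0…2.
(2 + q - q^2 - 2q^3 + q^4) has coefficients 2,1,-1,-2,1,0,0,0,0,0,0 for degrees 0…10.
Multiplying by (1 + q + q^2 + q^3 + q^4 + q^5) gives running coefficients 2,3,2,0,1,1,-1,-2,-1,1,0 for degrees 0…10.
Finally multiplying by (1 + q + q^2 + q^3), the product of all factors after the first has coefficients 2,5,7,7,6,4,1,-1,-3,-3,-2 for degrees 0…10.
[q^10] = 1·(-2) + 1·(-3) + 1·(-3) = -8.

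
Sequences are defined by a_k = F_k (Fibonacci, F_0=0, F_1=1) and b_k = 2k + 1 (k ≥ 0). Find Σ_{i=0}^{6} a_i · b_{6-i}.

72

Write out a_i and b_{6-i} for i = 0,…,6 and sum the products.
Σ = 0·13 + 1·11 + 1·9 + 2·7 + 3·5 + 5·3 + 8·1 = 72.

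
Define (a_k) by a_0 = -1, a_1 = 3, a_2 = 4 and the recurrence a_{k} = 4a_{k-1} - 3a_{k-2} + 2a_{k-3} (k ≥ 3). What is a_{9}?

The ordinary generating function has denominator 1 - 4t + 3t^2 - 2t^3.
Iterating the recurrence: a_0,…,a_{9} = -1, 3, 4, 5, 14, 49, 164, 537, 1754, 5733.

5733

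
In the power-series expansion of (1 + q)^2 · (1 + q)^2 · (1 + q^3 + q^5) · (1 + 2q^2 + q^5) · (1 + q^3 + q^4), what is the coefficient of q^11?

62

(1 + q)^2 has coefficients 1,2,1 for degrees 0…2.
(1 + q)^2 has coefficients 1,2,1,0,0,0,0,0,0,0,0,0 for degrees 0…11.
Multiplying by (1 + q^3 + q^5) gives running coefficients 1,2,1,1,2,2,2,1,0,0,0,0 for degrees 0…11.
Multiplying by (1 + 2q^2 + q^5) gives running coefficients 1,2,3,5,4,5,8,6,5,4,2,2 for degrees 0…11.
Finally multiplying by (1 + q^3 + q^4), the product of all factors after the first has coefficients 1,2,3,6,7,10,16,15,14,17,16,13 for degrees 0…11.
[q^11] = 1·13 + 2·16 + 1·17 = 62.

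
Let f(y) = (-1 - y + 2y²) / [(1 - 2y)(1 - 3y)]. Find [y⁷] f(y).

The denominator gives the recurrence a_n = 5a_(n−1) − 6a_(n−2) for n ≥ 3; the numerator fixes a_0 = -1, a_1 = -6, a_2 = -22.
Iterating: -1, -6, -22, -74, -238, -746, -2302, -7034, so a_7 = -7034.

-7034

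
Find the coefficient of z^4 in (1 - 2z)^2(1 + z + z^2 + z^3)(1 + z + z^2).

(1 - 2z)^2 has coefficients 1,-4,4 for degrees 0…2.
(1 + z + z^2 + z^3) has coefficients 1,1,1,1,0 for degrees 0…4.
Finally multiplying by (1 + z + z^2), the product of all factors after the first has coefficients 1,2,3,3,2 for degrees 0…4.
[z^4] = 1·2 − 4·3 + 4·3 = 2.

2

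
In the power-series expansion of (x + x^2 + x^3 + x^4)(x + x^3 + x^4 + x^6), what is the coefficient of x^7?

3

(x + x^2 + x^3 + x^4) has coefficients 0,1,1,1,1 for degrees 0…4.
(x + x^3 + x^4 + x^6) has coefficients 0,1,0,1,1,0,1,0 for degrees 0…7.
[x^7] = 1·1 + 1·0 + 1·1 + 1·1 = 3.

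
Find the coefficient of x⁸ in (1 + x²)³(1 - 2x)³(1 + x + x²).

(1 + x²)³ has coefficients 1,0,3,0,3,0,1 for degrees 0…6.
(1 - 2x)³ has coefficients 1,-6,12,-8,0,0,0,0,0 for degrees 0…8.
Finally multiplying by (1 + x + x²), the product of all factors after the first has coefficients 1,-5,7,-2,4,-8,0,0,0 for degrees 0…8.
[x⁸] = 1·0 + 3·0 + 3·4 + 1·7 = 19.

19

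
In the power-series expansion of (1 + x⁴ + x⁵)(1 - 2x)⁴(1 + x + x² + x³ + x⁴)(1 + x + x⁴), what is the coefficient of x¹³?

17

(1 + x⁴ + x⁵) has coefficients 1,0,0,0,1,1 for degrees 0…5.
(1 - 2x)⁴ has coefficients 1,-8,24,-32,16,0,0,0,0,0,0,0,0,0 for degrees 0…13.
Multiplying by (1 + x + x² + x³ + x⁴) gives running coefficients 1,-7,17,-15,1,0,8,-16,16,0,0,0,0,0 for degrees 0…13.
Finally multiplying by (1 + x + x⁴), the product of all factors after the first has coefficients 1,-6,10,2,-13,-6,25,-23,1,16,8,-16,16,0 for degrees 0…13.
[x¹³] = 1·0 + 1·16 + 1·1 = 17.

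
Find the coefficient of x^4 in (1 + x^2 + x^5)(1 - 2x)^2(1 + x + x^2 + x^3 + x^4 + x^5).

2

(1 + x^2 + x^5) has coefficients 1,0,1,0,0 for degrees 0…4.
(1 - 2x)^2 has coefficients 1,-4,4,0,0 for degrees 0…4.
Finally multiplying by (1 + x + x^2 + x^3 + x^4 + x^5), the product of all factors after the first has coefficients 1,-3,1,1,1 for degrees 0…4.
[x^4] = 1·1 + 1·1 = 2.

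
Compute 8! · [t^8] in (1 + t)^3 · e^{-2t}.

The EGF product rule gives c_8 = Σ_{k_1+k_2=8} C(8; k_1,k_2) · ∏ g_i(k_i), where (1+t)^3 gives the falling factorial (3)_k; e^{-2t} gives (-2)^k.
g_1(k) for k = 0…8: 1, 3, 6, 6, 0, 0, 0, 0, 0.
g_2(k) for k = 0…8: 1, -2, 4, -8, 16, -32, 64, -128, 256.
c_8 = Σ_k C(8,k)·g_1(k)·g_2(8−k) = 1·1·256 + 8·3·(-128) + 28·6·64 + 56·6·(-32) = 256 − 3072 + 10752 − 10752 = -2816.

-2816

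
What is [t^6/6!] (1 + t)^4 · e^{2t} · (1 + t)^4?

270400

The EGF product rule gives c_6 = Σ_{k_1+k_2+k_3=6} C(6; k_1,k_2,k_3) · ∏ g_i(k_i), where (1+t)^4 gives the falling factorial (4)_k; e^{2t} gives (2)^k; (1+t)^4 gives the falling factorial (4)_k.
g_1(k) for k = 0…6: 1, 4, 12, 24, 24, 0, 0.
g_2(k) for k = 0…6: 1, 2, 4, 8, 16, 32, 64.
g_3(k) for k = 0…6: 1, 4, 12, 24, 24, 0, 0.
First combine the last two factors: h(k) = Σ_j C(k,j)·g_2(j)·g_3(k−j) for k = 0…6: 1, 6, 32, 152, 648, 2512, 8992.
c_6 = Σ_k C(6,k)·g_1(k)·h(6−k) = 1·1·8992 + 6·4·2512 + 15·12·648 + 20·24·152 + 15·24·32 = 8992 + 60288 + 116640 + 72960 + 11520 = 270400.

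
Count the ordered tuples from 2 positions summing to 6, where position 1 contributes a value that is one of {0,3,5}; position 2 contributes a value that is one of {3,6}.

The generating function for the choices is (1 + z³ + z⁵)·(z³ + z⁶); the count is [z⁶].
(1 + z³ + z⁵) has coefficients 1,0,0,1,0,1 for degrees 0…5.
(z³ + z⁶) has coefficients 0,0,0,1,0,0,1 for degrees 0…6.
[z⁶] = 1·1 + 1·1 + 1·0 = 2.

2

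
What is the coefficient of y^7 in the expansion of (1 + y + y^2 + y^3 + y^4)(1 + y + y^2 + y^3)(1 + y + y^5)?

6

(1 + y + y^2 + y^3 + y^4) has coefficients 1,1,1,1,1 for degrees 0…4.
(1 + y + y^2 + y^3) has coefficients 1,1,1,1,0,0,0,0 for degrees 0…7.
Finally multiplying by (1 + y + y^5), the product of all factors after the first has coefficients 1,2,2,2,1,1,1,1 for degrees 0…7.
[y^7] = 1·1 + 1·1 + 1·1 + 1·1 + 1·2 = 6.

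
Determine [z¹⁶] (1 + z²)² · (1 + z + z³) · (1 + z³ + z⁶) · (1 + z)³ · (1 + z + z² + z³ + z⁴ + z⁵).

(1 + z²)² has coefficients 1,0,2,0,1 for degrees 0…4.
(1 + z + z³) has coefficients 1,1,0,1,0,0,0,0,0,0,0,0,0,0,0,0,0 for degrees 0…16.
Multiplying by (1 + z³ + z⁶) gives running coefficients 1,1,0,2,1,0,2,1,0,1,0,0,0,0,0,0,0 for degrees 0…16.
Multiplying by (1 + z)³ gives running coefficients 1,4,6,6,8,9,7,8,9,6,4,3,1,0,0,0,0 for degrees 0…16.
Finally multiplying by (1 + z + z² + z³ + z⁴ + z⁵), the product of all factors after the first has coefficients 1,5,11,17,25,34,40,44,47,47,43,37,31,23,14,8,4 for degrees 0…16.
[z¹⁶] = 1·4 + 2·14 + 1·31 = 63.

63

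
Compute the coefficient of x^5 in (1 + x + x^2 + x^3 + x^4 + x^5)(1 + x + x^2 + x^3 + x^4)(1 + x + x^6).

(1 + x + x^2 + x^3 + x^4 + x^5) has coefficients 1,1,1,1,1,1 for degrees 0…5.
(1 + x + x^2 + x^3 + x^4) has coefficients 1,1,1,1,1,0 for degrees 0…5.
Finally multiplying by (1 + x + x^6), the product of all factors after the first has coefficients 1,2,2,2,2,1 for degrees 0…5.
[x^5] = 1·1 + 1·2 + 1·2 + 1·2 + 1·2 + 1·1 = 10.

10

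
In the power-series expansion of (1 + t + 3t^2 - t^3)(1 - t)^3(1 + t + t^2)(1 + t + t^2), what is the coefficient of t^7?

-2

(1 + t + 3t^2 - t^3) has coefficients 1,1,3,-1 for degrees 0…3.
(1 - t)^3 has coefficients 1,-3,3,-1,0,0,0,0 for degrees 0…7.
Multiplying by (1 + t + t^2) gives running coefficients 1,-2,1,-1,2,-1,0,0 for degrees 0…7.
Finally multiplying by (1 + t + t^2), the product of all factors after the first has coefficients 1,-1,0,-2,2,0,1,-1 for degrees 0…7.
[t^7] = 1·(-1) + 1·1 + 3·0 − 1·2 = -2.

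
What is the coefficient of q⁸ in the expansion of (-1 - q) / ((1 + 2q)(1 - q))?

-86

Partial fractions give a closed form: a_n = (-1/3)·(-2)^n + (-2/3)·1^n.
At n = 8: a_8 = -86.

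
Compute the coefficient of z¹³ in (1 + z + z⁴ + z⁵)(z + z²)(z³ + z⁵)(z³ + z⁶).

(1 + z + z⁴ + z⁵) has coefficients 1,1,0,0,1,1 for degrees 0…5.
(z + z²) has coefficients 0,1,1,0,0,0,0,0,0,0,0,0,0,0 for degrees 0…13.
Multiplying by (z³ + z⁵) gives running coefficients 0,0,0,0,1,1,1,1,0,0,0,0,0,0 for degrees 0…13.
Finally multiplying by (z³ + z⁶), the product of all factors after the first has coefficients 0,0,0,0,0,0,0,1,1,1,2,1,1,1 for degrees 0…13.
[z¹³] = 1·1 + 1·1 + 1·1 + 1·1 = 4.

4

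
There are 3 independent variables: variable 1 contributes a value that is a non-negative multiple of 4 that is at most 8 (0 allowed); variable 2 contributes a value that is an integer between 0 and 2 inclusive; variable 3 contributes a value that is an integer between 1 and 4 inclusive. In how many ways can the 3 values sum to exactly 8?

3

The generating function for the choices is (1 + y⁴ + y⁸)·(1 + y + y²)·(y + y² + y³ + y⁴); the count is [y⁸].
(1 + y⁴ + y⁸) has coefficients 1,0,0,0,1,0,0,0,1 for degrees 0…8.
(1 + y + y²) has coefficients 1,1,1,0,0,0,0,0,0 for degrees 0…8.
Finally multiplying by (y + y² + y³ + y⁴), the product of all factors after the first has coefficients 0,1,2,3,3,2,1,0,0 for degrees 0…8.
[y⁸] = 1·0 + 1·3 + 1·0 = 3.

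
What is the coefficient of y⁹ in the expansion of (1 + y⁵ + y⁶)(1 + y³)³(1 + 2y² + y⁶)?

(1 + y⁵ + y⁶) has coefficients 1,0,0,0,0,1,1 for degrees 0…6.
(1 + y³)³ has coefficients 1,0,0,3,0,0,3,0,0,1 for degrees 0…9.
Finally multiplying by (1 + 2y² + y⁶), the product of all factors after the first has coefficients 1,0,2,3,0,6,4,0,6,4 for degrees 0…9.
[y⁹] = 1·4 + 1·0 + 1·3 = 7.

7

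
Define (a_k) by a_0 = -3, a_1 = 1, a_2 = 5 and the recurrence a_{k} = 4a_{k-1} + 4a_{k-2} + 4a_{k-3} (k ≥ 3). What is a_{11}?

5328192

The ordinary generating function has denominator 1 - 4y - 4y^2 - 4y^3.
Iterating the recurrence: a_0,…,a_{11} = -3, 1, 5, 12, 72, 356, 1760, 8752, 43472, 215936, 1072640, 5328192.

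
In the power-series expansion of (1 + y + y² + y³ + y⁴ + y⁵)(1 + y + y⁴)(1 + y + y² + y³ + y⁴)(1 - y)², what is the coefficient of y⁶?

-2

(1 + y + y² + y³ + y⁴ + y⁵) has coefficients 1,1,1,1,1,1 for degrees 0…5.
(1 + y + y⁴) has coefficients 1,1,0,0,1,0,0 for degrees 0…6.
Multiplying by (1 + y + y² + y³ + y⁴) gives running coefficients 1,2,2,2,3,2,1 for degrees 0…6.
Finally multiplying by (1 - y)², the product of all factors after the first has coefficients 1,0,-1,0,1,-2,0 for degrees 0…6.
[y⁶] = 1·0 + 1·(-2) + 1·1 + 1·0 + 1·(-1) + 1·0 = -2.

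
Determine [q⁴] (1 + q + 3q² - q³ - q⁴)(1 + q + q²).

(1 + q + 3q² - q³ - q⁴) has coefficients 1,1,3,-1,-1 for degrees 0…4.
(1 + q + q²) has coefficients 1,1,1,0,0 for degrees 0…4.
[q⁴] = 1·0 + 1·0 + 3·1 − 1·1 − 1·1 = 1.

1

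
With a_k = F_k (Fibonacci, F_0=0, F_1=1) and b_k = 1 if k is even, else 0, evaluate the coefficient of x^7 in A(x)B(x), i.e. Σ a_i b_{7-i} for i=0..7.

21

This is [x^7] in the product of the two ordinary generating functions.
Σ = 0·0 + 1·1 + 1·0 + 2·1 + 3·0 + 5·1 + 8·0 + 13·1 = 21.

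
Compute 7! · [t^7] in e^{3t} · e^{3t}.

The EGF product rule gives c_7 = Σ_{k_1+k_2=7} C(7; k_1,k_2) · ∏ g_i(k_i), where e^{3t} gives (3)^k; e^{3t} gives (3)^k.
g_1(k) for k = 0…7: 1, 3, 9, 27, 81, 243, 729, 2187.
g_2(k) for k = 0…7: 1, 3, 9, 27, 81, 243, 729, 2187.
c_7 = Σ_k C(7,k)·g_1(k)·g_2(7−k) = 1·1·2187 + 7·3·729 + 21·9·243 + 35·27·81 + 35·81·27 + 21·243·9 + 7·729·3 + 1·2187·1 = 2187 + 15309 + 45927 + 76545 + 76545 + 45927 + 15309 + 2187 = 279936.

279936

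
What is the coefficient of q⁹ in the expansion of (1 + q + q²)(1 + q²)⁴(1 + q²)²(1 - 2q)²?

(1 + q + q²) has coefficients 1,1,1 for degrees 0…2.
(1 + q²)⁴ has coefficients 1,0,4,0,6,0,4,0,1,0 for degrees 0…9.
Multiplying by (1 + q²)² gives running coefficients 1,0,6,0,15,0,20,0,15,0 for degrees 0…9.
Finally multiplying by (1 - 2q)², the product of all factors after the first has coefficients 1,-4,10,-24,39,-60,80,-80,95,-60 for degrees 0…9.
[q⁹] = 1·(-60) + 1·95 + 1·(-80) = -45.

-45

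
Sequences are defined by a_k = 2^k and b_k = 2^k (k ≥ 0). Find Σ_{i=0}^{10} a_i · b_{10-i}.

11264

The convolution is the x^10 coefficient of A(x)B(x).
Σ = 1·1024 + 2·512 + 4·256 + 8·128 + 16·64 + 32·32 + 64·16 + 128·8 + 256·4 + 512·2 + 1024·1 = 11264.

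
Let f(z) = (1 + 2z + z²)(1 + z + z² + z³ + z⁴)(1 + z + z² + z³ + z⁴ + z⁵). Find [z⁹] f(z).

8

(1 + 2z + z²) has coefficients 1,2,1 for degrees 0…2.
(1 + z + z² + z³ + z⁴) has coefficients 1,1,1,1,1,0,0,0,0,0 for degrees 0…9.
Finally multiplying by (1 + z + z² + z³ + z⁴ + z⁵), the product of all factors after the first has coefficients 1,2,3,4,5,5,4,3,2,1 for degrees 0…9.
[z⁹] = 1·1 + 2·2 + 1·3 = 8.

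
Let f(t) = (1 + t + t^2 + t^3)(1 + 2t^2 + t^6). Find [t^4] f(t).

2

(1 + t + t^2 + t^3) has coefficients 1,1,1,1 for degrees 0…3.
(1 + 2t^2 + t^6) has coefficients 1,0,2,0,0 for degrees 0…4.
[t^4] = 1·0 + 1·0 + 1·2 + 1·0 = 2.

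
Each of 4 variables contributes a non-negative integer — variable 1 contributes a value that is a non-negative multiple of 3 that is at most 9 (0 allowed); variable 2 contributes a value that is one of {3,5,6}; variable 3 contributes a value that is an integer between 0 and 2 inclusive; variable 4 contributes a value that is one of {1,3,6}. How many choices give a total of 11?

8

The generating function for the choices is (1 + t^3 + t^6 + t^9)·(t^3 + t^5 + t^6)·(1 + t + t^2)·(t + t^3 + t^6); the count is [t^11].
(1 + t^3 + t^6 + t^9) has coefficients 1,0,0,1,0,0,1,0,0,1 for degrees 0…9.
(t^3 + t^5 + t^6) has coefficients 0,0,0,1,0,1,1,0,0,0,0,0 for degrees 0…11.
Multiplying by (1 + t + t^2) gives running coefficients 0,0,0,1,1,2,2,2,1,0,0,0 for degrees 0…11.
Finally multiplying by (t + t^3 + t^6), the product of all factors after the first has coefficients 0,0,0,0,1,1,3,3,4,4,3,3 for degrees 0…11.
[t^11] = 1·3 + 1·4 + 1·1 + 1·0 = 8.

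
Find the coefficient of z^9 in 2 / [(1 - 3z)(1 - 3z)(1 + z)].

The denominator gives the recurrence a_n = 5a_(n−1) − 3a_(n−2) − 9a_(n−3) for n ≥ 3; the numerator fixes a_0 = 2, a_1 = 10, a_2 = 44.
Iterating: 2, 10, 44, 172, 638, 2278, 7928, 27064, 91034, 302626, so a_9 = 302626.

302626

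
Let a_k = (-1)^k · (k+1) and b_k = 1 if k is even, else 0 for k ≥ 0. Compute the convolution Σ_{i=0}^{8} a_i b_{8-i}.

25

Write out a_i and b_{8-i} for i = 0,…,8 and sum the products.
Σ = 1·1 − 2·0 + 3·1 − 4·0 + 5·1 − 6·0 + 7·1 − 8·0 + 9·1 = 25.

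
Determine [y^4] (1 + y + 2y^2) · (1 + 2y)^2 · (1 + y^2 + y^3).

23

(1 + y + 2y^2) has coefficients 1,1,2 for degrees 0…2.
(1 + 2y)^2 has coefficients 1,4,4,0,0 for degrees 0…4.
Finally multiplying by (1 + y^2 + y^3), the product of all factors after the first has coefficients 1,4,5,5,8 for degrees 0…4.
[y^4] = 1·8 + 1·5 + 2·5 = 23.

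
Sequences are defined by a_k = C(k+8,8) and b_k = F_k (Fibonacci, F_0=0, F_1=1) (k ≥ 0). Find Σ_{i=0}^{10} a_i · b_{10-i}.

The convolution is the t^10 coefficient of A(t)B(t).
Σ = 1·55 + 9·34 + 45·21 + 165·13 + 495·8 + 1287·5 + 3003·3 + 6435·2 + 12870·1 + 24310·1 + 43758·0 = 72905.

72905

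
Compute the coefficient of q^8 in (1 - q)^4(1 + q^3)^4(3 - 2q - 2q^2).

(1 - q)^4 has coefficients 1,-4,6,-4,1 for degrees 0…4.
(1 + q^3)^4 has coefficients 1,0,0,4,0,0,6,0,0 for degrees 0…8.
Finally multiplying by (3 - 2q - 2q^2), the product of all factors after the first has coefficients 3,-2,-2,12,-8,-8,18,-12,-12 for degrees 0…8.
[q^8] = 1·(-12) − 4·(-12) + 6·18 − 4·(-8) + 1·(-8) = 168.

168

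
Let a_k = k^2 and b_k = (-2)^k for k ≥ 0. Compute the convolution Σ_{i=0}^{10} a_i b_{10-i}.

-38

This is [x^10] in the product of the two ordinary generating functions.
Σ = 0·1024 + 1·(-512) + 4·256 + 9·(-128) + 16·64 + 25·(-32) + 36·16 + 49·(-8) + 64·4 + 81·(-2) + 100·1 = -38.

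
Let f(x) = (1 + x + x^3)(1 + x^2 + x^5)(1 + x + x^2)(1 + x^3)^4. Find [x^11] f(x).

(1 + x + x^3) has coefficients 1,1,0,1 for degrees 0…3.
(1 + x^2 + x^5) has coefficients 1,0,1,0,0,1,0,0,0,0,0,0 for degrees 0…11.
Multiplying by (1 + x + x^2) gives running coefficients 1,1,2,1,1,1,1,1,0,0,0,0 for degrees 0…11.
Finally multiplying by (1 + x^3)^4, the product of all factors after the first has coefficients 1,1,2,5,5,9,11,11,16,14,14,14 for degrees 0…11.
[x^11] = 1·14 + 1·14 + 1·16 = 44.

44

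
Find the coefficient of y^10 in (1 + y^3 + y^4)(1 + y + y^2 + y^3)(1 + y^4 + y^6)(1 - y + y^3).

4

(1 + y^3 + y^4) has coefficients 1,0,0,1,1 for degrees 0…4.
(1 + y + y^2 + y^3) has coefficients 1,1,1,1,0,0,0,0,0,0,0 for degrees 0…10.
Multiplying by (1 + y^4 + y^6) gives running coefficients 1,1,1,1,1,1,2,2,1,1,0 for degrees 0…10.
Finally multiplying by (1 - y + y^3), the product of all factors after the first has coefficients 1,0,0,1,1,1,2,1,0,2,1 for degrees 0…10.
[y^10] = 1·1 + 1·1 + 1·2 = 4.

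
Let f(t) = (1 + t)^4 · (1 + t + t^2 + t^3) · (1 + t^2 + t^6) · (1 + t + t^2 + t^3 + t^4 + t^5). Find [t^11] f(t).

96

(1 + t)^4 has coefficients 1,4,6,4,1 for degrees 0…4.
(1 + t + t^2 + t^3) has coefficients 1,1,1,1,0,0,0,0,0,0,0,0 for degrees 0…11.
Multiplying by (1 + t^2 + t^6) gives running coefficients 1,1,2,2,1,1,1,1,1,1,0,0 for degrees 0…11.
Finally multiplying by (1 + t + t^2 + t^3 + t^4 + t^5), the product of all factors after the first has coefficients 1,2,4,6,7,8,8,8,7,6,5,4 for degrees 0…11.
[t^11] = 1·4 + 4·5 + 6·6 + 4·7 + 1·8 = 96.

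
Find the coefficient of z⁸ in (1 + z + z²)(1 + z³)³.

3

(1 + z + z²) has coefficients 1,1,1 for degrees 0…2.
(1 + z³)³ has coefficients 1,0,0,3,0,0,3,0,0 for degrees 0…8.
[z⁸] = 1·0 + 1·0 + 1·3 = 3.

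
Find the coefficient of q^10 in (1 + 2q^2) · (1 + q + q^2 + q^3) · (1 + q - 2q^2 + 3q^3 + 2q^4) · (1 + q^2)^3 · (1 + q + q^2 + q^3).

256

(1 + 2q^2) has coefficients 1,0,2 for degrees 0…2.
(1 + q + q^2 + q^3) has coefficients 1,1,1,1,0,0,0,0,0,0,0 for degrees 0…10.
Multiplying by (1 + q - 2q^2 + 3q^3 + 2q^4) gives running coefficients 1,2,0,3,4,3,5,2,0,0,0 for degrees 0…10.
Multiplying by (1 + q^2)^3 gives running coefficients 1,2,3,9,7,18,18,22,27,18,19 for degrees 0…10.
Finally multiplying by (1 + q + q^2 + q^3), the product of all factors after the first has coefficients 1,3,6,15,21,37,52,65,85,85,86 for degrees 0…10.
[q^10] = 1·86 + 2·85 = 256.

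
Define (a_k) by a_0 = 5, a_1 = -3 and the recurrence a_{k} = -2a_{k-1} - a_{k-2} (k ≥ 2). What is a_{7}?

9

The ordinary generating function has denominator 1 + 2x + x^2.
Iterating the recurrence: a_0,…,a_{7} = 5, -3, 1, 1, -3, 5, -7, 9.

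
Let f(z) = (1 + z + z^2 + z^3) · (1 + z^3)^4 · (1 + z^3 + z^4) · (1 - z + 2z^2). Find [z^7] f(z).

11

(1 + z + z^2 + z^3) has coefficients 1,1,1,1 for degrees 0…3.
(1 + z^3)^4 has coefficients 1,0,0,4,0,0,6,0 for degrees 0…7.
Multiplying by (1 + z^3 + z^4) gives running coefficients 1,0,0,5,1,0,10,4 for degrees 0…7.
Finally multiplying by (1 - z + 2z^2), the product of all factors after the first has coefficients 1,-1,2,5,-4,9,12,-6 for degrees 0…7.
[z^7] = 1·(-6) + 1·12 + 1·9 + 1·(-4) = 11.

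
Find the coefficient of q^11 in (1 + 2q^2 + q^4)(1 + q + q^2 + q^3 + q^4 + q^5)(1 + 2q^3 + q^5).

(1 + 2q^2 + q^4) has coefficients 1,0,2,0,1 for degrees 0…4.
(1 + q + q^2 + q^3 + q^4 + q^5) has coefficients 1,1,1,1,1,1,0,0,0,0,0,0 for degrees 0…11.
Finally multiplying by (1 + 2q^3 + q^5), the product of all factors after the first has coefficients 1,1,1,3,3,4,3,3,3,1,1,0 for degrees 0…11.
[q^11] = 1·0 + 2·1 + 1·3 = 5.

5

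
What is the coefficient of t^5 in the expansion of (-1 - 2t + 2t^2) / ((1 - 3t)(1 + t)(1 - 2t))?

Partial fractions give a closed form: a_n = (-13/4)·3^n + (1/4)·(-1)^n + (2)·2^n.
At n = 5: a_5 = -726.

-726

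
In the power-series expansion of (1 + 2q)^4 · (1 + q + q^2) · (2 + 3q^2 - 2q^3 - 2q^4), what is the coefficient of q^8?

-192

(1 + 2q)^4 has coefficients 1,8,24,32,16 for degrees 0…4.
(1 + q + q^2) has coefficients 1,1,1,0,0,0,0,0,0 for degrees 0…8.
Finally multiplying by (2 + 3q^2 - 2q^3 - 2q^4), the product of all factors after the first has coefficients 2,2,5,1,-1,-4,-2,0,0 for degrees 0…8.
[q^8] = 1·0 + 8·0 + 24·(-2) + 32·(-4) + 16·(-1) = -192.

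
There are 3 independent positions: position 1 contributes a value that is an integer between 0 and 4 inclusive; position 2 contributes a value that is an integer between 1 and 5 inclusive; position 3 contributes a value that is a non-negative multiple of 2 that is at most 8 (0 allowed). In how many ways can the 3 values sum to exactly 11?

The generating function for the choices is (1 + t + t^2 + t^3 + t^4)·(t + t^2 + t^3 + t^4 + t^5)·(1 + t^2 + t^4 + t^6 + t^8); the count is [t^11].
(1 + t + t^2 + t^3 + t^4) has coefficients 1,1,1,1,1 for degrees 0…4.
(t + t^2 + t^3 + t^4 + t^5) has coefficients 0,1,1,1,1,1,0,0,0,0,0,0 for degrees 0…11.
Finally multiplying by (1 + t^2 + t^4 + t^6 + t^8), the product of all factors after the first has coefficients 0,1,1,2,2,3,2,3,2,3,2,2 for degrees 0…11.
[t^11] = 1·2 + 1·2 + 1·3 + 1·2 + 1·3 = 12.

12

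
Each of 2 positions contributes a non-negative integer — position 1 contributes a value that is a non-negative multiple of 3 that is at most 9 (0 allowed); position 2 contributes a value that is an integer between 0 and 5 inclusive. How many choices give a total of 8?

2

The generating function for the choices is (1 + z³ + z⁶ + z⁹)·(1 + z + z² + z³ + z⁴ + z⁵); the count is [z⁸].
(1 + z³ + z⁶ + z⁹) has coefficients 1,0,0,1,0,0,1,0,0 for degrees 0…8.
(1 + z + z² + z³ + z⁴ + z⁵) has coefficients 1,1,1,1,1,1,0,0,0 for degrees 0…8.
[z⁸] = 1·0 + 1·1 + 1·1 = 2.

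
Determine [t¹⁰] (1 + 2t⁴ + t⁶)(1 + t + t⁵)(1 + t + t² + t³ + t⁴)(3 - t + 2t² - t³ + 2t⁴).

(1 + 2t⁴ + t⁶) has coefficients 1,0,0,0,2,0,1 for degrees 0…6.
(1 + t + t⁵) has coefficients 1,1,0,0,0,1,0,0,0,0,0 for degrees 0…10.
Multiplying by (1 + t + t² + t³ + t⁴) gives running coefficients 1,2,2,2,2,2,1,1,1,1,0 for degrees 0…10.
Finally multiplying by (3 - t + 2t² - t³ + 2t⁴), the product of all factors after the first has coefficients 3,5,6,7,8,10,7,8,6,7,2 for degrees 0…10.
[t¹⁰] = 1·2 + 2·7 + 1·8 = 24.

24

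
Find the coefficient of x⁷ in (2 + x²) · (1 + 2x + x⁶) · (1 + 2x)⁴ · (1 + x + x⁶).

(2 + x²) has coefficients 2,0,1 for degrees 0…2.
(1 + 2x + x⁶) has coefficients 1,2,0,0,0,0,1,0 for degrees 0…7.
Multiplying by (1 + 2x)⁴ gives running coefficients 1,10,40,80,80,32,1,8 for degrees 0…7.
Finally multiplying by (1 + x + x⁶), the product of all factors after the first has coefficients 1,11,50,120,160,112,34,19 for degrees 0…7.
[x⁷] = 2·19 + 1·112 = 150.

150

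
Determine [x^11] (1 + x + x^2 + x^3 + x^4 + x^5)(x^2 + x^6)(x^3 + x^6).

2

(1 + x + x^2 + x^3 + x^4 + x^5) has coefficients 1,1,1,1,1,1 for degrees 0…5.
(x^2 + x^6) has coefficients 0,0,1,0,0,0,1,0,0,0,0,0 for degrees 0…11.
Finally multiplying by (x^3 + x^6), the product of all factors after the first has coefficients 0,0,0,0,0,1,0,0,1,1,0,0 for degrees 0…11.
[x^11] = 1·0 + 1·0 + 1·1 + 1·1 + 1·0 + 1·0 = 2.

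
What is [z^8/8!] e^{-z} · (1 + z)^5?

-1159

The EGF product rule gives c_8 = Σ_{k_1+k_2=8} C(8; k_1,k_2) · ∏ g_i(k_i), where e^{-z} gives (-1)^k; (1+z)^5 gives the falling factorial (5)_k.
g_1(k) for k = 0…8: 1, -1, 1, -1, 1, -1, 1, -1, 1.
g_2(k) for k = 0…8: 1, 5, 20, 60, 120, 120, 0, 0, 0.
c_8 = Σ_k C(8,k)·g_1(k)·g_2(8−k) = 56·(-1)·120 + 70·1·120 + 56·(-1)·60 + 28·1·20 + 8·(-1)·5 + 1·1·1 = −6720 + 8400 − 3360 + 560 − 40 + 1 = -1159.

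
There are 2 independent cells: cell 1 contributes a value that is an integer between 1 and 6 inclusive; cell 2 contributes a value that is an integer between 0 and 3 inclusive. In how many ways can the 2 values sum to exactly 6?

The generating function for the choices is (x + x^2 + x^3 + x^4 + x^5 + x^6)·(1 + x + x^2 + x^3); the count is [x^6].
(x + x^2 + x^3 + x^4 + x^5 + x^6) has coefficients 0,1,1,1,1,1,1 for degrees 0…6.
(1 + x + x^2 + x^3) has coefficients 1,1,1,1,0,0,0 for degrees 0…6.
[x^6] = 1·0 + 1·0 + 1·1 + 1·1 + 1·1 + 1·1 = 4.

4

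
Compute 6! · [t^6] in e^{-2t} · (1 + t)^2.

The EGF product rule gives c_6 = Σ_{k_1+k_2=6} C(6; k_1,k_2) · ∏ g_i(k_i), where e^{-2t} gives (-2)^k; (1+t)^2 gives the falling factorial (2)_k.
g_1(k) for k = 0…6: 1, -2, 4, -8, 16, -32, 64.
g_2(k) for k = 0…6: 1, 2, 2, 0, 0, 0, 0.
c_6 = Σ_k C(6,k)·g_1(k)·g_2(6−k) = 15·16·2 + 6·(-32)·2 + 1·64·1 = 480 − 384 + 64 = 160.

160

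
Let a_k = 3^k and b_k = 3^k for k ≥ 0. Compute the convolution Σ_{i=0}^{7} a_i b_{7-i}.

Write out a_i and b_{7-i} for i = 0,…,7 and sum the products.
Σ = 1·2187 + 3·729 + 9·243 + 27·81 + 81·27 + 243·9 + 729·3 + 2187·1 = 17496.

17496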